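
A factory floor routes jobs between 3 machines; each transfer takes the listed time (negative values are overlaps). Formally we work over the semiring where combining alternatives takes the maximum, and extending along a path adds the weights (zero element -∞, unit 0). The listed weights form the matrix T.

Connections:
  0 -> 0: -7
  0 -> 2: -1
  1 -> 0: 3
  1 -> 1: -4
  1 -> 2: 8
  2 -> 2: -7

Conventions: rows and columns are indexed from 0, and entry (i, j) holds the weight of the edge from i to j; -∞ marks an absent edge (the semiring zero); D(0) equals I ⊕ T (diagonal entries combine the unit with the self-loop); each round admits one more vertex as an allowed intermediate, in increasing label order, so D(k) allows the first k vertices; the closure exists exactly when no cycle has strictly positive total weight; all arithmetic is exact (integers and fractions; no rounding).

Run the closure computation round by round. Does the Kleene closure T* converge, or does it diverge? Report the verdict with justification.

D(0):
  [0, -∞, -1]
  [3, 0, 8]
  [-∞, -∞, 0]
D(1):
  [0, -∞, -1]
  [3, 0, 8]
  [-∞, -∞, 0]
D(2):
  [0, -∞, -1]
  [3, 0, 8]
  [-∞, -∞, 0]
D(3):
  [0, -∞, -1]
  [3, 0, 8]
  [-∞, -∞, 0]
Key observation: every diagonal entry stays at the unit through all rounds, so no improving cycle exists.
Answer: CONVERGES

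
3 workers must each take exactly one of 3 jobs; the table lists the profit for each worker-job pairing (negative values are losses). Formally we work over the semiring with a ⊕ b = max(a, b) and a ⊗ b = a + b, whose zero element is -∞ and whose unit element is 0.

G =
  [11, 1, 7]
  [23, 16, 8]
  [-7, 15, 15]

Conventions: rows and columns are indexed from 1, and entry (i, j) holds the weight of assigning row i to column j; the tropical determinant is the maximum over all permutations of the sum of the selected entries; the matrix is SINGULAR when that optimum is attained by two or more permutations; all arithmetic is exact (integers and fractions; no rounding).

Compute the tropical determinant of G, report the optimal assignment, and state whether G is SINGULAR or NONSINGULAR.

σ = (1, 2, 3): 11 + 16 + 15 = 42
σ = (1, 3, 2): 11 + 8 + 15 = 34
σ = (2, 1, 3): 1 + 23 + 15 = 39
σ = (2, 3, 1): 1 + 8 + (-7) = 2
σ = (3, 1, 2): 7 + 23 + 15 = 45
σ = (3, 2, 1): 7 + 16 + (-7) = 16
Optimal value attained by: σ = (3, 1, 2).
Answer: det⊕(G) = 45; verdict: NONSINGULAR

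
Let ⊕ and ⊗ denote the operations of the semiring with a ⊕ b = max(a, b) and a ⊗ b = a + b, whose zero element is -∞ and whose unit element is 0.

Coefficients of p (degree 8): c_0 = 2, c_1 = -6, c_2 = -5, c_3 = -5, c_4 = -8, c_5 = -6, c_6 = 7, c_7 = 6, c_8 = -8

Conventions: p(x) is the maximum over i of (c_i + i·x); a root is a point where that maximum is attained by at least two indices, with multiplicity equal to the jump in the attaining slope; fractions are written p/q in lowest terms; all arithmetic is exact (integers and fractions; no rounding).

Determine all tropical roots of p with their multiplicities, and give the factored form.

hull edge (i=0, c=2) to (i=6, c=7): slope 5/6, span 6
hull edge (i=6, c=7) to (i=7, c=6): slope -1, span 1
hull edge (i=7, c=6) to (i=8, c=-8): slope -14, span 1
Factored form: p(x) = -8 ⊗ (x ⊕ (-5/6)) ⊗ (x ⊕ (-5/6)) ⊗ (x ⊕ (-5/6)) ⊗ (x ⊕ (-5/6)) ⊗ (x ⊕ (-5/6)) ⊗ (x ⊕ (-5/6)) ⊗ (x ⊕ 1) ⊗ (x ⊕ 14)
Answer: roots = -5/6 (mult 6), 1 (mult 1), 14 (mult 1)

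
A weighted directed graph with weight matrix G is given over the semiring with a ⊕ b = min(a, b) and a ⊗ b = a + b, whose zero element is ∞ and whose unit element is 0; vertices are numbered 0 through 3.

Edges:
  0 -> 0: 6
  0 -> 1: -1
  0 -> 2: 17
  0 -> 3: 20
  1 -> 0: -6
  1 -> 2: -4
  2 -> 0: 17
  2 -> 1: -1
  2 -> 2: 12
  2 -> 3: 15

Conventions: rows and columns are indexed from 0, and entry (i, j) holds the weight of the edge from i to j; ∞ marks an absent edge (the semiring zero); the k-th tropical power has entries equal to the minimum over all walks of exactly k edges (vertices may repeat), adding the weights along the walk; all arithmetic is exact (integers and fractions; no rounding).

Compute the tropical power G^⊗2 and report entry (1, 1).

G^⊗2:
  [-7, 5, -5, 26]
  [0, -7, 8, 11]
  [-7, 11, -5, 27]
  [∞, ∞, ∞, ∞]
Key observation: the optimum is the walk 1->0->1, with weight (-6) + (-1) = -7.
Optimal value attained by: walk 1->0->1.
Answer: (G^⊗2)[1][1] = -7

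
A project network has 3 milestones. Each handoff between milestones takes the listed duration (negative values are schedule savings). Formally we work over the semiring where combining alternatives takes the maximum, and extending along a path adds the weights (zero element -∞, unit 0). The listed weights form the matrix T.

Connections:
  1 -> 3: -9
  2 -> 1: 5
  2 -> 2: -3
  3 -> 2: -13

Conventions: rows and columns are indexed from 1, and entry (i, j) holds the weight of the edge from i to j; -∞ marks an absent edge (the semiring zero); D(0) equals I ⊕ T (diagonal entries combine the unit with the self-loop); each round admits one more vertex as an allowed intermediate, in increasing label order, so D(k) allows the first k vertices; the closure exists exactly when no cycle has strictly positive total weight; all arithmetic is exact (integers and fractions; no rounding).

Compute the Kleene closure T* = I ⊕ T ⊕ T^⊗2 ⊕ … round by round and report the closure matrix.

D(0):
  [0, -∞, -9]
  [5, 0, -∞]
  [-∞, -13, 0]
D(1):
  [0, -∞, -9]
  [5, 0, -4]
  [-∞, -13, 0]
D(2):
  [0, -∞, -9]
  [5, 0, -4]
  [-8, -13, 0]
D(3):
  [0, -22, -9]
  [5, 0, -4]
  [-8, -13, 0]
Answer: T* = [[0, -22, -9], [5, 0, -4], [-8, -13, 0]]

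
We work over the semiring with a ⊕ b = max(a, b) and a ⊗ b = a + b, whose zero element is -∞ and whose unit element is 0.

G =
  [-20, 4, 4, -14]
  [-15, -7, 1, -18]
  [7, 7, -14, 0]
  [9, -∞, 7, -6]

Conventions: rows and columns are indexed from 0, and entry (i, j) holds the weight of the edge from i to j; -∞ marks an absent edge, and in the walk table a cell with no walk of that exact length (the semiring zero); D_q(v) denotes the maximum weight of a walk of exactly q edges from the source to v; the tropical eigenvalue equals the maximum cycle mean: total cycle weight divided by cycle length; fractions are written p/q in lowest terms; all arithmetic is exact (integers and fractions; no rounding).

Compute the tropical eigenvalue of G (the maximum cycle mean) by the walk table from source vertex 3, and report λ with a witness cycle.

q=0: [-∞, -∞, -∞, 0]
q=1: [9, -∞, 7, -6]
q=2: [14, 14, 13, 7]
q=3: [20, 20, 18, 13]
q=4: [25, 25, 24, 18]
Optimal cycle mean attained by: cycle 0->2->0, total 4 + 7, length 2.
Answer: λ = 11/2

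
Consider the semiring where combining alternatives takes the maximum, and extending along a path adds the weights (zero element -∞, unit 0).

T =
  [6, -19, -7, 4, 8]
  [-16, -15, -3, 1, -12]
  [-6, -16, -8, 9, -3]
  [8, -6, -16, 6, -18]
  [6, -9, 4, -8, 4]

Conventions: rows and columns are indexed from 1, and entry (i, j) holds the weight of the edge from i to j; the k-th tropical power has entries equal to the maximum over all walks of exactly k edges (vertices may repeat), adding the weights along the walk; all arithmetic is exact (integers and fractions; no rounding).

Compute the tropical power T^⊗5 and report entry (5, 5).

T^⊗2:
  [14, -1, 12, 10, 14]
  [9, -5, -8, 7, -6]
  [17, 3, 1, 15, 2]
  [14, 0, 1, 12, 16]
  [12, -5, 8, 13, 14]
T^⊗3:
  [20, 5, 18, 21, 22]
  [15, 1, 2, 13, 17]
  [23, 9, 10, 21, 25]
  [22, 7, 20, 18, 22]
  [21, 7, 18, 19, 20]
T^⊗4:
  [29, 15, 26, 27, 28]
  [23, 8, 21, 19, 23]
  [31, 16, 29, 27, 31]
  [28, 13, 26, 29, 30]
  [27, 13, 24, 27, 29]
T^⊗5:
  [35, 21, 32, 35, 37]
  [29, 14, 27, 30, 31]
  [37, 22, 35, 38, 39]
  [37, 23, 34, 35, 36]
  [35, 21, 33, 33, 35]
Key observation: the optimum is the walk 5->3->4->1->1->5, with weight 4 + 9 + 8 + 6 + 8 = 35.
Optimal value attained by: walk 5->3->4->1->1->5.
Answer: (T^⊗5)[5][5] = 35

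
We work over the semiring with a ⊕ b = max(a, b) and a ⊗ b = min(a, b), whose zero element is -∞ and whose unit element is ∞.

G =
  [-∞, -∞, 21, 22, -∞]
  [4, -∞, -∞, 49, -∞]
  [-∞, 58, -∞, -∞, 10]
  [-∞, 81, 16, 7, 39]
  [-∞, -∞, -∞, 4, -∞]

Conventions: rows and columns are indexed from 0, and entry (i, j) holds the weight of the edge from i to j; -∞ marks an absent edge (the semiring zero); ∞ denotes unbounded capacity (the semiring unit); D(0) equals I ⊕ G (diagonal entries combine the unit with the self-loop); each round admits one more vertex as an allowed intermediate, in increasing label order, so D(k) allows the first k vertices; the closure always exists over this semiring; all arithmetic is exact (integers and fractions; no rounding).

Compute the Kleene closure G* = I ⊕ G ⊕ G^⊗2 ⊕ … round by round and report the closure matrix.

D(0):
  [∞, -∞, 21, 22, -∞]
  [4, ∞, -∞, 49, -∞]
  [-∞, 58, ∞, -∞, 10]
  [-∞, 81, 16, ∞, 39]
  [-∞, -∞, -∞, 4, ∞]
D(1):
  [∞, -∞, 21, 22, -∞]
  [4, ∞, 4, 49, -∞]
  [-∞, 58, ∞, -∞, 10]
  [-∞, 81, 16, ∞, 39]
  [-∞, -∞, -∞, 4, ∞]
D(2):
  [∞, -∞, 21, 22, -∞]
  [4, ∞, 4, 49, -∞]
  [4, 58, ∞, 49, 10]
  [4, 81, 16, ∞, 39]
  [-∞, -∞, -∞, 4, ∞]
D(3):
  [∞, 21, 21, 22, 10]
  [4, ∞, 4, 49, 4]
  [4, 58, ∞, 49, 10]
  [4, 81, 16, ∞, 39]
  [-∞, -∞, -∞, 4, ∞]
D(4):
  [∞, 22, 21, 22, 22]
  [4, ∞, 16, 49, 39]
  [4, 58, ∞, 49, 39]
  [4, 81, 16, ∞, 39]
  [4, 4, 4, 4, ∞]
D(5):
  [∞, 22, 21, 22, 22]
  [4, ∞, 16, 49, 39]
  [4, 58, ∞, 49, 39]
  [4, 81, 16, ∞, 39]
  [4, 4, 4, 4, ∞]
Answer: G* = [[∞, 22, 21, 22, 22], [4, ∞, 16, 49, 39], [4, 58, ∞, 49, 39], [4, 81, 16, ∞, 39], [4, 4, 4, 4, ∞]]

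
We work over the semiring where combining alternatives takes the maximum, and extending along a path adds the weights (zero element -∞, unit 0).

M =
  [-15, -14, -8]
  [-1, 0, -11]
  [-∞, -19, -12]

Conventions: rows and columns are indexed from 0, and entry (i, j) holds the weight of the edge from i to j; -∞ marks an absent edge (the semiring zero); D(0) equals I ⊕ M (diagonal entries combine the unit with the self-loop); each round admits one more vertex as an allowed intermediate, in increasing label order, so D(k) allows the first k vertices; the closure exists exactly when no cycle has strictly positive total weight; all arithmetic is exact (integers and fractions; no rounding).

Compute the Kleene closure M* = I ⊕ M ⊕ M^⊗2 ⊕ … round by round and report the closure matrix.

D(0):
  [0, -14, -8]
  [-1, 0, -11]
  [-∞, -19, 0]
D(1):
  [0, -14, -8]
  [-1, 0, -9]
  [-∞, -19, 0]
D(2):
  [0, -14, -8]
  [-1, 0, -9]
  [-20, -19, 0]
D(3):
  [0, -14, -8]
  [-1, 0, -9]
  [-20, -19, 0]
Answer: M* = [[0, -14, -8], [-1, 0, -9], [-20, -19, 0]]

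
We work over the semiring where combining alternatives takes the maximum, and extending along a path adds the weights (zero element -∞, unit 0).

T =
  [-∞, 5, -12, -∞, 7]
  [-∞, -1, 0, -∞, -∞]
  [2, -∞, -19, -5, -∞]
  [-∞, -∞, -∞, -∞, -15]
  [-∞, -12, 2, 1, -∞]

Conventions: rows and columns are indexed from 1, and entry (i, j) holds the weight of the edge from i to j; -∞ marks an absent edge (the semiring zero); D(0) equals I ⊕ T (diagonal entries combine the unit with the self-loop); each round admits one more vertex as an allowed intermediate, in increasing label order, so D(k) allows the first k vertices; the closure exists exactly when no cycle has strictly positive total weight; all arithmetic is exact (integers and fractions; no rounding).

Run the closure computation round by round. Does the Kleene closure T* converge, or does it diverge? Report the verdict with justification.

D(0):
  [0, 5, -12, -∞, 7]
  [-∞, 0, 0, -∞, -∞]
  [2, -∞, 0, -5, -∞]
  [-∞, -∞, -∞, 0, -15]
  [-∞, -12, 2, 1, 0]
D(1):
  [0, 5, -12, -∞, 7]
  [-∞, 0, 0, -∞, -∞]
  [2, 7, 0, -5, 9]
  [-∞, -∞, -∞, 0, -15]
  [-∞, -12, 2, 1, 0]
Detection: at round 2, diagonal entry (3, 3) turns strictly positive.
Key observation: the cycle 3->1->2->3 has total weight 2 + 5 + 0, which is strictly positive.
Answer: DIVERGES — positive cycle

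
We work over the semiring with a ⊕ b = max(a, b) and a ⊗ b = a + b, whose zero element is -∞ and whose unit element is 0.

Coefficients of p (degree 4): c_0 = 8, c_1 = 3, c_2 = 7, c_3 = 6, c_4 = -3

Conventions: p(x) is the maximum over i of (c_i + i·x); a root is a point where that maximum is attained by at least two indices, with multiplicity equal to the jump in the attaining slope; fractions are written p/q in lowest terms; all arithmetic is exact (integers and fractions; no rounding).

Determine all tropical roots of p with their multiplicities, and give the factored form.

hull edge (i=0, c=8) to (i=2, c=7): slope -1/2, span 2
hull edge (i=2, c=7) to (i=3, c=6): slope -1, span 1
hull edge (i=3, c=6) to (i=4, c=-3): slope -9, span 1
Factored form: p(x) = -3 ⊗ (x ⊕ 1/2) ⊗ (x ⊕ 1/2) ⊗ (x ⊕ 1) ⊗ (x ⊕ 9)
Answer: roots = 1/2 (mult 2), 1 (mult 1), 9 (mult 1)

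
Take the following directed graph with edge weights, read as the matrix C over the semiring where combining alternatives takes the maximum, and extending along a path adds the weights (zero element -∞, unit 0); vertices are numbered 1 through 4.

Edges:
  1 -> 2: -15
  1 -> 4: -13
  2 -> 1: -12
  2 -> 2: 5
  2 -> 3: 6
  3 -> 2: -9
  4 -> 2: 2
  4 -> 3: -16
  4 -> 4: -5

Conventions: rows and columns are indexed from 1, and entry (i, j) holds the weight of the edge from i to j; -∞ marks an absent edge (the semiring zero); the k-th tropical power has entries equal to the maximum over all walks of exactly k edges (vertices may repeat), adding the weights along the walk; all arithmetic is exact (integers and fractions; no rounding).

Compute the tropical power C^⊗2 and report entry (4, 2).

C^⊗2:
  [-27, -10, -9, -18]
  [-7, 10, 11, -25]
  [-21, -4, -3, -∞]
  [-10, 7, 8, -10]
Key observation: the optimum is the walk 4->2->2, with weight 2 + 5 = 7.
Optimal value attained by: walk 4->2->2.
Answer: (C^⊗2)[4][2] = 7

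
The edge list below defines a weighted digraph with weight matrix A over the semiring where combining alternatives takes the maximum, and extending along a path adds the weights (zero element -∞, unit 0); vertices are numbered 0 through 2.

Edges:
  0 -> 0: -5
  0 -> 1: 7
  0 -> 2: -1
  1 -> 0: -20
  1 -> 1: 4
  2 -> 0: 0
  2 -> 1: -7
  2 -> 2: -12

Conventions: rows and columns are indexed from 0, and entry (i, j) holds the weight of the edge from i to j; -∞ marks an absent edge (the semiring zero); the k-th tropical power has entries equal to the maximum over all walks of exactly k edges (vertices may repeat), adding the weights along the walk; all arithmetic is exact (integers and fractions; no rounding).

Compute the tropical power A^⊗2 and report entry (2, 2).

A^⊗2:
  [-1, 11, -6]
  [-16, 8, -21]
  [-5, 7, -1]
Key observation: the optimum is the walk 2->0->2, with weight 0 + (-1) = -1.
Optimal value attained by: walk 2->0->2.
Answer: (A^⊗2)[2][2] = -1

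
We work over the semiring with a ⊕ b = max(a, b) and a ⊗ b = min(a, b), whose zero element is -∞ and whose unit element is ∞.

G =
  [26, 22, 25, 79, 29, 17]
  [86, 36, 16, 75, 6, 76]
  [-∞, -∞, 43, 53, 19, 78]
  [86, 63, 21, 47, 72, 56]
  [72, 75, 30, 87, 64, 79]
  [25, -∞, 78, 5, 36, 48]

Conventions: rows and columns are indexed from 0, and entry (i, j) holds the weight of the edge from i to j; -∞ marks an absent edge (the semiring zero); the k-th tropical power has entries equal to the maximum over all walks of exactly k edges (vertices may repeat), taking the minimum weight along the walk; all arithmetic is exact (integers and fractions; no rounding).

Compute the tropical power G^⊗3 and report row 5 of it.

G^⊗2:
  [79, 63, 29, 47, 72, 56]
  [75, 63, 76, 79, 72, 56]
  [53, 53, 78, 47, 53, 53]
  [72, 72, 56, 79, 64, 72]
  [86, 64, 78, 75, 72, 75]
  [36, 36, 48, 53, 36, 78]
G^⊗3:
  [72, 72, 56, 79, 64, 72]
  [79, 72, 56, 75, 72, 76]
  [53, 53, 53, 53, 53, 78]
  [79, 64, 72, 72, 72, 72]
  [75, 72, 75, 79, 72, 78]
  [53, 53, 78, 48, 53, 53]
Answer: row 5 of G^⊗3 = [53, 53, 78, 48, 53, 53]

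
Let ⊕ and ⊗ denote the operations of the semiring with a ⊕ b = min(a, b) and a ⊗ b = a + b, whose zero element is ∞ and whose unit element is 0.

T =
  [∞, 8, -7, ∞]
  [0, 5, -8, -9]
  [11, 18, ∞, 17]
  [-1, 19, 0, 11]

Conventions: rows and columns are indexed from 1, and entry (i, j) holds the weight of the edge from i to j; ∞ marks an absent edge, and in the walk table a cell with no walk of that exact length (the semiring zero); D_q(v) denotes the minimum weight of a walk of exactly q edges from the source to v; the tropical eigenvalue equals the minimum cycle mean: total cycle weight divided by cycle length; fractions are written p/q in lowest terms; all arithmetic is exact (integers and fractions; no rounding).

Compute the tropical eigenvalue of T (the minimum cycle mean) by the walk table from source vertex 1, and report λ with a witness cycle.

q=0: [0, ∞, ∞, ∞]
q=1: [∞, 8, -7, ∞]
q=2: [4, 11, 0, -1]
q=3: [-2, 12, -3, 2]
q=4: [1, 6, -9, 3]
Optimal cycle mean attained by: cycle 1->2->4->1, total 8 + (-9) + (-1), length 3.
Answer: λ = -2/3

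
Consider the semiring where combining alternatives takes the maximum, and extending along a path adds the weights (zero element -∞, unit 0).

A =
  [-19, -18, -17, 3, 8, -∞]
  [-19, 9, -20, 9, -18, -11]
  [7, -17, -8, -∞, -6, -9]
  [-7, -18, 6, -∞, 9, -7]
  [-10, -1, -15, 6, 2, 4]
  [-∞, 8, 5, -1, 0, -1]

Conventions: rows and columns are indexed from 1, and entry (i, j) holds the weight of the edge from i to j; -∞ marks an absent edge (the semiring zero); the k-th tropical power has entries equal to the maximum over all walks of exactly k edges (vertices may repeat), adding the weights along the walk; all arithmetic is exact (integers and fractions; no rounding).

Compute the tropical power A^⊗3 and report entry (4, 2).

A^⊗2:
  [-2, 7, 9, 14, 12, 12]
  [2, 18, 15, 18, 18, 2]
  [-1, -1, -4, 10, 15, -2]
  [13, 8, -2, 15, 11, 13]
  [-1, 12, 12, 8, 15, 6]
  [12, 17, 5, 17, 8, 4]
A^⊗3:
  [16, 20, 20, 18, 23, 16]
  [22, 27, 24, 27, 27, 22]
  [5, 14, 16, 21, 19, 19]
  [8, 21, 21, 17, 24, 15]
  [19, 21, 14, 21, 17, 19]
  [12, 26, 23, 26, 26, 12]
Key observation: the optimum is the walk 4->5->6->2, with weight 9 + 4 + 8 = 21.
Optimal value attained by: walk 4->5->6->2.
Answer: (A^⊗3)[4][2] = 21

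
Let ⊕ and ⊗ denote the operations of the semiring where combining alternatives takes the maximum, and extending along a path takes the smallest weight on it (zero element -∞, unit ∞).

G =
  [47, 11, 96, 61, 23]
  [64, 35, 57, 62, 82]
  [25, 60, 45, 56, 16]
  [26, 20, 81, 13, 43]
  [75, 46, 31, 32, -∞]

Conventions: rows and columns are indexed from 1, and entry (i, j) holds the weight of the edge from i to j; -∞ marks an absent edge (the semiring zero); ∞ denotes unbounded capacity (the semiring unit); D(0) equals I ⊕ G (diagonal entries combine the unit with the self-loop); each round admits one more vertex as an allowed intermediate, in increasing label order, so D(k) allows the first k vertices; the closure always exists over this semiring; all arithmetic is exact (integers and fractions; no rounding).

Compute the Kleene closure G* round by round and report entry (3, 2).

D(0):
  [∞, 11, 96, 61, 23]
  [64, ∞, 57, 62, 82]
  [25, 60, ∞, 56, 16]
  [26, 20, 81, ∞, 43]
  [75, 46, 31, 32, ∞]
D(1):
  [∞, 11, 96, 61, 23]
  [64, ∞, 64, 62, 82]
  [25, 60, ∞, 56, 23]
  [26, 20, 81, ∞, 43]
  [75, 46, 75, 61, ∞]
D(2):
  [∞, 11, 96, 61, 23]
  [64, ∞, 64, 62, 82]
  [60, 60, ∞, 60, 60]
  [26, 20, 81, ∞, 43]
  [75, 46, 75, 61, ∞]
D(3):
  [∞, 60, 96, 61, 60]
  [64, ∞, 64, 62, 82]
  [60, 60, ∞, 60, 60]
  [60, 60, 81, ∞, 60]
  [75, 60, 75, 61, ∞]
D(4):
  [∞, 60, 96, 61, 60]
  [64, ∞, 64, 62, 82]
  [60, 60, ∞, 60, 60]
  [60, 60, 81, ∞, 60]
  [75, 60, 75, 61, ∞]
D(5):
  [∞, 60, 96, 61, 60]
  [75, ∞, 75, 62, 82]
  [60, 60, ∞, 60, 60]
  [60, 60, 81, ∞, 60]
  [75, 60, 75, 61, ∞]
Answer: G*[3][2] = 60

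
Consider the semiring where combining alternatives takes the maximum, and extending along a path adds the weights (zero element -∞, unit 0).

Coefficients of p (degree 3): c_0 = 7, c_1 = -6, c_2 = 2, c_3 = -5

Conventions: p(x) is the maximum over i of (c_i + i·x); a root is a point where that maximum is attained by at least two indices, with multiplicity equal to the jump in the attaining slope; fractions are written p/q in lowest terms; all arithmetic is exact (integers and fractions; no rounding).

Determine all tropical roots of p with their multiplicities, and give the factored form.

hull edge (i=0, c=7) to (i=2, c=2): slope -5/2, span 2
hull edge (i=2, c=2) to (i=3, c=-5): slope -7, span 1
Factored form: p(x) = -5 ⊗ (x ⊕ 5/2) ⊗ (x ⊕ 5/2) ⊗ (x ⊕ 7)
Answer: roots = 5/2 (mult 2), 7 (mult 1)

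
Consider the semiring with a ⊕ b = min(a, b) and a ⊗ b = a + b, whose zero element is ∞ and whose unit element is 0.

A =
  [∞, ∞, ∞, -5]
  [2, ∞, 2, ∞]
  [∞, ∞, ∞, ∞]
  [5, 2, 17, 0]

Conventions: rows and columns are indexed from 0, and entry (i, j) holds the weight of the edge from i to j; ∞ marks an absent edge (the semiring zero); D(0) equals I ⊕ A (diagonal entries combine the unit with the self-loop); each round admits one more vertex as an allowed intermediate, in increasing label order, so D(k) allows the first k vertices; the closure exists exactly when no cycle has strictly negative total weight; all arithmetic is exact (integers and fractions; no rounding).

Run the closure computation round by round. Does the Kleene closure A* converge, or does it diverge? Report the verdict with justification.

D(0):
  [0, ∞, ∞, -5]
  [2, 0, 2, ∞]
  [∞, ∞, 0, ∞]
  [5, 2, 17, 0]
D(1):
  [0, ∞, ∞, -5]
  [2, 0, 2, -3]
  [∞, ∞, 0, ∞]
  [5, 2, 17, 0]
Detection: at round 2, diagonal entry (3, 3) turns strictly negative.
Key observation: the cycle 3->1->0->3 has total weight 2 + 2 + (-5), which is strictly negative.
Answer: DIVERGES — negative cycle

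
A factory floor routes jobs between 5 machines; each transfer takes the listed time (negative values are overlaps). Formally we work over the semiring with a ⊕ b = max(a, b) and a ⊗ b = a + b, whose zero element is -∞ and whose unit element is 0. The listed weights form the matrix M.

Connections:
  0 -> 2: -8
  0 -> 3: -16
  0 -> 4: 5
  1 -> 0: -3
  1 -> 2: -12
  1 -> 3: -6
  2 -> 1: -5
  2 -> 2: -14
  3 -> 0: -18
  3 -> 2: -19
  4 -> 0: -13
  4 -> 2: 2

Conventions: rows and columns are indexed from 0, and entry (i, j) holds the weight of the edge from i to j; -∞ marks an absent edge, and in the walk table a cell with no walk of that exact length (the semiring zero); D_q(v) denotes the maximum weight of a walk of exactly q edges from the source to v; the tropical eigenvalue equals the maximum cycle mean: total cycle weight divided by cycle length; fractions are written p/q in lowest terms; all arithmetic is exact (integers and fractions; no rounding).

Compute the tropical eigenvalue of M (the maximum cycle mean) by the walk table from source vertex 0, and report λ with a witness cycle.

q=0: [0, -∞, -∞, -∞, -∞]
q=1: [-∞, -∞, -8, -16, 5]
q=2: [-8, -13, 7, -∞, -∞]
q=3: [-16, 2, -7, -19, -3]
q=4: [-1, -12, -1, -4, -11]
q=5: [-15, -6, -9, -17, 4]
Optimal cycle mean attained by: cycle 0->4->2->1->0, total 5 + 2 + (-5) + (-3), length 4.
Answer: λ = -1/4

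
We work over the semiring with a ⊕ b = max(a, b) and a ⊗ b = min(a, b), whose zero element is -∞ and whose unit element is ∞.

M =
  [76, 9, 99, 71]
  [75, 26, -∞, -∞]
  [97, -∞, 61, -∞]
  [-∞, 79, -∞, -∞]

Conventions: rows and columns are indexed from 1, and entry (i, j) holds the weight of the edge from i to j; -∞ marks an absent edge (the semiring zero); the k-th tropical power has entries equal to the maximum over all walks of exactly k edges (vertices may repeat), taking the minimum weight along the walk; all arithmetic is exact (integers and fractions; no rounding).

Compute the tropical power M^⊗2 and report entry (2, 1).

M^⊗2:
  [97, 71, 76, 71]
  [75, 26, 75, 71]
  [76, 9, 97, 71]
  [75, 26, -∞, -∞]
Key observation: the optimum is the walk 2->1->1, with weight 75 min 76 = 75.
Optimal value attained by: walk 2->1->1.
Answer: (M^⊗2)[2][1] = 75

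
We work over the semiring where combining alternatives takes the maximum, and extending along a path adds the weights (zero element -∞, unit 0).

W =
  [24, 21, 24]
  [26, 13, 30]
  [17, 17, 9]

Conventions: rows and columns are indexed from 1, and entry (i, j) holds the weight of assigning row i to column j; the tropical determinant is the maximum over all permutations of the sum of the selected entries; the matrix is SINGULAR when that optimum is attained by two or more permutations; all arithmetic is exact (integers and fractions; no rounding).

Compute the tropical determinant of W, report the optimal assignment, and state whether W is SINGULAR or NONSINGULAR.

σ = (1, 2, 3): 24 + 13 + 9 = 46
σ = (1, 3, 2): 24 + 30 + 17 = 71
σ = (2, 1, 3): 21 + 26 + 9 = 56
σ = (2, 3, 1): 21 + 30 + 17 = 68
σ = (3, 1, 2): 24 + 26 + 17 = 67
σ = (3, 2, 1): 24 + 13 + 17 = 54
Optimal value attained by: σ = (1, 3, 2).
Answer: det⊕(W) = 71; verdict: NONSINGULAR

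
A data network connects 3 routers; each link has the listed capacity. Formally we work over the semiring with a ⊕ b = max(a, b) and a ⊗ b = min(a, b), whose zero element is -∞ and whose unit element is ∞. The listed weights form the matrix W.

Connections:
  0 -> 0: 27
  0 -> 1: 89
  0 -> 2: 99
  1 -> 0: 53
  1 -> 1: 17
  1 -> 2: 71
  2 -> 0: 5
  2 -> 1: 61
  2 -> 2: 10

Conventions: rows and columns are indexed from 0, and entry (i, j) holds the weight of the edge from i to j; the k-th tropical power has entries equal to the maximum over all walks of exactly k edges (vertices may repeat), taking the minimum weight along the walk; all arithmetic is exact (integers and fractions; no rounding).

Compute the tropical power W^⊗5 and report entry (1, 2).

W^⊗2:
  [53, 61, 71]
  [27, 61, 53]
  [53, 17, 61]
W^⊗3:
  [53, 61, 61]
  [53, 53, 61]
  [27, 61, 53]
W^⊗4:
  [53, 61, 61]
  [53, 61, 53]
  [53, 53, 61]
W^⊗5:
  [53, 61, 61]
  [53, 53, 61]
  [53, 61, 53]
Key observation: the optimum is the walk 1->2->1->2->1->2, with weight 71 min 61 min 71 min 61 min 71 = 61.
Optimal value attained by: walk 1->2->1->2->1->2.
Answer: (W^⊗5)[1][2] = 61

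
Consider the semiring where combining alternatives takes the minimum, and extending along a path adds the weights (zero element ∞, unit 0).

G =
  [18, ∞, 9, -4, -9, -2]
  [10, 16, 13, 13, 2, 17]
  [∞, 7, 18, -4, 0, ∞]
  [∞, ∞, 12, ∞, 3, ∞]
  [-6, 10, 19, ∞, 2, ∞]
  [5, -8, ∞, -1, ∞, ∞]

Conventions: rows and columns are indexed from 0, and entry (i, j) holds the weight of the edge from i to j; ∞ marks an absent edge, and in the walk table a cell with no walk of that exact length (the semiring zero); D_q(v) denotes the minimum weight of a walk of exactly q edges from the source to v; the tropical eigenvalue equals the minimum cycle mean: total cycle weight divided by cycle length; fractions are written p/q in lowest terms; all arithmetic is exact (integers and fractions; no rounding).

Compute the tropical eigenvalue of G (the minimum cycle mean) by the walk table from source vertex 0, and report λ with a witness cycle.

q=0: [0, ∞, ∞, ∞, ∞, ∞]
q=1: [18, ∞, 9, -4, -9, -2]
q=2: [-15, -10, 8, -3, -7, 16]
q=3: [-13, 3, -6, -19, -24, -17]
q=4: [-30, -25, -7, -18, -22, -15]
q=5: [-28, -23, -21, -34, -39, -32]
q=6: [-45, -40, -22, -33, -37, -30]
Optimal cycle mean attained by: cycle 0->4->0, total (-9) + (-6), length 2.
Answer: λ = -15/2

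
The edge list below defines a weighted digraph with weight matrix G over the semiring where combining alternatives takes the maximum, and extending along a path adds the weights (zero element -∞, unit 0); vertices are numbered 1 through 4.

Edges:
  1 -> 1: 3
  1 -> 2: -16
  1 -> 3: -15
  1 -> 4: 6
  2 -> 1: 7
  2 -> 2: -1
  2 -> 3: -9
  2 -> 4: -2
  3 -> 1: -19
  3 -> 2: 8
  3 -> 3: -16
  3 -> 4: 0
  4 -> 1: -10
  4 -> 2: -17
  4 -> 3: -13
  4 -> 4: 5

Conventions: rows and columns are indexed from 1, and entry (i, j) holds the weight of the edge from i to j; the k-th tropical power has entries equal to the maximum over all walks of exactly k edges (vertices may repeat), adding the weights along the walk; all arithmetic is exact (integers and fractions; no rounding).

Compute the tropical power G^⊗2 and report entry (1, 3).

G^⊗2:
  [6, -7, -7, 11]
  [10, -1, -8, 13]
  [15, 7, -1, 6]
  [-5, -5, -8, 10]
Key observation: the optimum is the walk 1->4->3, with weight 6 + (-13) = -7.
Optimal value attained by: walk 1->4->3.
Answer: (G^⊗2)[1][3] = -7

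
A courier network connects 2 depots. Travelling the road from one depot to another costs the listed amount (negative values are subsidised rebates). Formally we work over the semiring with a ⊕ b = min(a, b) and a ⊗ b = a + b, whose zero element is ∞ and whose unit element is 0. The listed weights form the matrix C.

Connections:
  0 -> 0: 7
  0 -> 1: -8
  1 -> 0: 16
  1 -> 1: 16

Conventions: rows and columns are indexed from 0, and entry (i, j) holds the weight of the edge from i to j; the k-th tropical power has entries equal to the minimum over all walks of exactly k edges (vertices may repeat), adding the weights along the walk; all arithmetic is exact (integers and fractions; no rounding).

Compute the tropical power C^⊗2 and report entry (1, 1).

C^⊗2:
  [8, -1]
  [23, 8]
Key observation: the optimum is the walk 1->0->1, with weight 16 + (-8) = 8.
Optimal value attained by: walk 1->0->1.
Answer: (C^⊗2)[1][1] = 8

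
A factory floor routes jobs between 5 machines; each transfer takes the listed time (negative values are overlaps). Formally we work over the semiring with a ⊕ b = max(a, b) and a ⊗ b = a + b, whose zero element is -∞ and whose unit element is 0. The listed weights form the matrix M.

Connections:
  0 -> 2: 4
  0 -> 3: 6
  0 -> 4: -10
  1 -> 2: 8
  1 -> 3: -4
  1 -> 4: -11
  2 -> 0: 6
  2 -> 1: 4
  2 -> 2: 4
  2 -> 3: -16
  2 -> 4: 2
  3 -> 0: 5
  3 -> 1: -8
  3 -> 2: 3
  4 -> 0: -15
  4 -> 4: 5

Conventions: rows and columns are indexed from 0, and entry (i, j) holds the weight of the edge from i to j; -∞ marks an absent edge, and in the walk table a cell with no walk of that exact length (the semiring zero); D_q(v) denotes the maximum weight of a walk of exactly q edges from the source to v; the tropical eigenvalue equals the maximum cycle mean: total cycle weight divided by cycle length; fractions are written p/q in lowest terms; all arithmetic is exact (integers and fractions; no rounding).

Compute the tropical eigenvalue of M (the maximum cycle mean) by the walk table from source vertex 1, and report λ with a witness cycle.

q=0: [-∞, 0, -∞, -∞, -∞]
q=1: [-∞, -∞, 8, -4, -11]
q=2: [14, 12, 12, -8, 10]
q=3: [18, 16, 20, 20, 15]
q=4: [26, 24, 24, 24, 22]
q=5: [30, 28, 32, 32, 27]
Optimal cycle mean attained by: cycle 1->2->1, total 8 + 4, length 2.
Answer: λ = 6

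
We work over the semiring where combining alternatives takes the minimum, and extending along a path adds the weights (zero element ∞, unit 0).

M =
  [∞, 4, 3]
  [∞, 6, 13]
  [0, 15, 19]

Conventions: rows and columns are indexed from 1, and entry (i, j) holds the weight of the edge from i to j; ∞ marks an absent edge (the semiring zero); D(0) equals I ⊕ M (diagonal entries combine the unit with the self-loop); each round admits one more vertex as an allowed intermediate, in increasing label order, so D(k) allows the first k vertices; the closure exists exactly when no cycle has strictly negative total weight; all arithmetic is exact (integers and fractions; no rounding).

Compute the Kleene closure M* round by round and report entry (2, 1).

D(0):
  [0, 4, 3]
  [∞, 0, 13]
  [0, 15, 0]
D(1):
  [0, 4, 3]
  [∞, 0, 13]
  [0, 4, 0]
D(2):
  [0, 4, 3]
  [∞, 0, 13]
  [0, 4, 0]
D(3):
  [0, 4, 3]
  [13, 0, 13]
  [0, 4, 0]
Answer: M*[2][1] = 13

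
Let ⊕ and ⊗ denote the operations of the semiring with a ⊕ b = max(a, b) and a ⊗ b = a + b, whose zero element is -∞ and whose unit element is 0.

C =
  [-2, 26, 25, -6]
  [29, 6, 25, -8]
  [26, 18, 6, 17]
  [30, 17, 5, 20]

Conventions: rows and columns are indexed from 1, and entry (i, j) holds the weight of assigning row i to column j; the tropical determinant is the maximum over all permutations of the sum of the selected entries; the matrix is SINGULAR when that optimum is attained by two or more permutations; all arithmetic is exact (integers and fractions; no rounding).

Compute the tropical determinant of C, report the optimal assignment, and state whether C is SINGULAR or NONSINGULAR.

σ = (1, 2, 3, 4): (-2) + 6 + 6 + 20 = 30
σ = (1, 2, 4, 3): (-2) + 6 + 17 + 5 = 26
σ = (1, 3, 2, 4): (-2) + 25 + 18 + 20 = 61
σ = (1, 3, 4, 2): (-2) + 25 + 17 + 17 = 57
σ = (1, 4, 2, 3): (-2) + (-8) + 18 + 5 = 13
σ = (1, 4, 3, 2): (-2) + (-8) + 6 + 17 = 13
σ = (2, 1, 3, 4): 26 + 29 + 6 + 20 = 81
σ = (2, 1, 4, 3): 26 + 29 + 17 + 5 = 77
σ = (2, 3, 1, 4): 26 + 25 + 26 + 20 = 97
σ = (2, 3, 4, 1): 26 + 25 + 17 + 30 = 98
σ = (2, 4, 1, 3): 26 + (-8) + 26 + 5 = 49
σ = (2, 4, 3, 1): 26 + (-8) + 6 + 30 = 54
σ = (3, 1, 2, 4): 25 + 29 + 18 + 20 = 92
σ = (3, 1, 4, 2): 25 + 29 + 17 + 17 = 88
σ = (3, 2, 1, 4): 25 + 6 + 26 + 20 = 77
σ = (3, 2, 4, 1): 25 + 6 + 17 + 30 = 78
σ = (3, 4, 1, 2): 25 + (-8) + 26 + 17 = 60
σ = (3, 4, 2, 1): 25 + (-8) + 18 + 30 = 65
σ = (4, 1, 2, 3): (-6) + 29 + 18 + 5 = 46
σ = (4, 1, 3, 2): (-6) + 29 + 6 + 17 = 46
σ = (4, 2, 1, 3): (-6) + 6 + 26 + 5 = 31
σ = (4, 2, 3, 1): (-6) + 6 + 6 + 30 = 36
σ = (4, 3, 1, 2): (-6) + 25 + 26 + 17 = 62
σ = (4, 3, 2, 1): (-6) + 25 + 18 + 30 = 67
Optimal value attained by: σ = (2, 3, 4, 1).
Answer: det⊕(C) = 98; verdict: NONSINGULAR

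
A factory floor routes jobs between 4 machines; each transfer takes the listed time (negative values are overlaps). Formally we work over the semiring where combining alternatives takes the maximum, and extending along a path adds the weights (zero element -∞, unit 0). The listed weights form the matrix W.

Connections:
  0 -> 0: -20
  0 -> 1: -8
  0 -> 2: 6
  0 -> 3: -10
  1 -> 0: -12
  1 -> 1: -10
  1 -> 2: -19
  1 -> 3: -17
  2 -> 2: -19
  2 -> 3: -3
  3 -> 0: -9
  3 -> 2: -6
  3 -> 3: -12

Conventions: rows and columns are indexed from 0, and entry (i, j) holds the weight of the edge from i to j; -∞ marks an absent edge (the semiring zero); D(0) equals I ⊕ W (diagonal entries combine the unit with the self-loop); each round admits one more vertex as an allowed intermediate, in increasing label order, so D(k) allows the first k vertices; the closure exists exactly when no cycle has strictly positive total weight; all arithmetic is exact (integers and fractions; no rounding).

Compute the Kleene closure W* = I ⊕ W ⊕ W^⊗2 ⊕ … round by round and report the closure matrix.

D(0):
  [0, -8, 6, -10]
  [-12, 0, -19, -17]
  [-∞, -∞, 0, -3]
  [-9, -∞, -6, 0]
D(1):
  [0, -8, 6, -10]
  [-12, 0, -6, -17]
  [-∞, -∞, 0, -3]
  [-9, -17, -3, 0]
D(2):
  [0, -8, 6, -10]
  [-12, 0, -6, -17]
  [-∞, -∞, 0, -3]
  [-9, -17, -3, 0]
D(3):
  [0, -8, 6, 3]
  [-12, 0, -6, -9]
  [-∞, -∞, 0, -3]
  [-9, -17, -3, 0]
D(4):
  [0, -8, 6, 3]
  [-12, 0, -6, -9]
  [-12, -20, 0, -3]
  [-9, -17, -3, 0]
Answer: W* = [[0, -8, 6, 3], [-12, 0, -6, -9], [-12, -20, 0, -3], [-9, -17, -3, 0]]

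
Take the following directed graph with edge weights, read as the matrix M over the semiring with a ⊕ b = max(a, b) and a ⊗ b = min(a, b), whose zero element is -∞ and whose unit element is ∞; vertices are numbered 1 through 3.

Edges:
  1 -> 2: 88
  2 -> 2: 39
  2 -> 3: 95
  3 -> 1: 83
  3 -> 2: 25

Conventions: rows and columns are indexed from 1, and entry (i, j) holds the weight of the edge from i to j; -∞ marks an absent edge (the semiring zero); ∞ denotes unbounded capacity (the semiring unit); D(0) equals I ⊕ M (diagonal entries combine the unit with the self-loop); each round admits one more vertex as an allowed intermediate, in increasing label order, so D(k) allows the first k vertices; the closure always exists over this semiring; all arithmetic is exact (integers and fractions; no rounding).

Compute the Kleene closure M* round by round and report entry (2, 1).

D(0):
  [∞, 88, -∞]
  [-∞, ∞, 95]
  [83, 25, ∞]
D(1):
  [∞, 88, -∞]
  [-∞, ∞, 95]
  [83, 83, ∞]
D(2):
  [∞, 88, 88]
  [-∞, ∞, 95]
  [83, 83, ∞]
D(3):
  [∞, 88, 88]
  [83, ∞, 95]
  [83, 83, ∞]
Answer: M*[2][1] = 83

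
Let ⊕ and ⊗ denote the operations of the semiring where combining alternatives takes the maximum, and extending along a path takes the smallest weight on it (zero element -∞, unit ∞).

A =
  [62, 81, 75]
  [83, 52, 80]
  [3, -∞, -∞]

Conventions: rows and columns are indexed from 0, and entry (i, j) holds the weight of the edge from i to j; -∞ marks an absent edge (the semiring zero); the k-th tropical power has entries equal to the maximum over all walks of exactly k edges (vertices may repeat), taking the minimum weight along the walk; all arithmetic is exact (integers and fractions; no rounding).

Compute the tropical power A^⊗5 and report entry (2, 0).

A^⊗2:
  [81, 62, 80]
  [62, 81, 75]
  [3, 3, 3]
A^⊗3:
  [62, 81, 75]
  [81, 62, 80]
  [3, 3, 3]
A^⊗4:
  [81, 62, 80]
  [62, 81, 75]
  [3, 3, 3]
A^⊗5:
  [62, 81, 75]
  [81, 62, 80]
  [3, 3, 3]
Key observation: the optimum is the walk 2->0->1->0->1->0, with weight 3 min 81 min 83 min 81 min 83 = 3.
Optimal value attained by: walk 2->0->1->0->1->0.
Answer: (A^⊗5)[2][0] = 3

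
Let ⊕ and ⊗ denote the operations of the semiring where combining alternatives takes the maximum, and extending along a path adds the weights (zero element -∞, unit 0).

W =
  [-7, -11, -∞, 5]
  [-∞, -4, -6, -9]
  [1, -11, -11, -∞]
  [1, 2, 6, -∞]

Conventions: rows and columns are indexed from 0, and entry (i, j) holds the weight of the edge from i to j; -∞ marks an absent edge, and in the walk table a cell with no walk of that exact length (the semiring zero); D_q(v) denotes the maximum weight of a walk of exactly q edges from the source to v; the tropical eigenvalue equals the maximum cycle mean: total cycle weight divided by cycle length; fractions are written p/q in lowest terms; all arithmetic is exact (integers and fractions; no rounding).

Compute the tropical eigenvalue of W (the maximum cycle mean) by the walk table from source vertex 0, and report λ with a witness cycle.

q=0: [0, -∞, -∞, -∞]
q=1: [-7, -11, -∞, 5]
q=2: [6, 7, 11, -2]
q=3: [12, 3, 4, 11]
q=4: [12, 13, 17, 17]
Optimal cycle mean attained by: cycle 0->3->2->0, total 5 + 6 + 1, length 3.
Answer: λ = 4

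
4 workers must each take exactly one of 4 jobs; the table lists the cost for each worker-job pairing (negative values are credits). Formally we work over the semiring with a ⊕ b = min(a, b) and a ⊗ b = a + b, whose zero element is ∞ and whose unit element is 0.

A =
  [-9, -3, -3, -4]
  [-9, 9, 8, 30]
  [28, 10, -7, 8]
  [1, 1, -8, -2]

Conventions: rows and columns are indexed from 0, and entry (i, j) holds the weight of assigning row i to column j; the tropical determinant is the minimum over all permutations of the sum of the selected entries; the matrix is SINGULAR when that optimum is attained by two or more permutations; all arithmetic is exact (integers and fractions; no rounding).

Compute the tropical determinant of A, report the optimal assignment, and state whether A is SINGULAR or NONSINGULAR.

σ = (0, 1, 2, 3): (-9) + 9 + (-7) + (-2) = -9
σ = (0, 1, 3, 2): (-9) + 9 + 8 + (-8) = 0
σ = (0, 2, 1, 3): (-9) + 8 + 10 + (-2) = 7
σ = (0, 2, 3, 1): (-9) + 8 + 8 + 1 = 8
σ = (0, 3, 1, 2): (-9) + 30 + 10 + (-8) = 23
σ = (0, 3, 2, 1): (-9) + 30 + (-7) + 1 = 15
σ = (1, 0, 2, 3): (-3) + (-9) + (-7) + (-2) = -21
σ = (1, 0, 3, 2): (-3) + (-9) + 8 + (-8) = -12
σ = (1, 2, 0, 3): (-3) + 8 + 28 + (-2) = 31
σ = (1, 2, 3, 0): (-3) + 8 + 8 + 1 = 14
σ = (1, 3, 0, 2): (-3) + 30 + 28 + (-8) = 47
σ = (1, 3, 2, 0): (-3) + 30 + (-7) + 1 = 21
σ = (2, 0, 1, 3): (-3) + (-9) + 10 + (-2) = -4
σ = (2, 0, 3, 1): (-3) + (-9) + 8 + 1 = -3
σ = (2, 1, 0, 3): (-3) + 9 + 28 + (-2) = 32
σ = (2, 1, 3, 0): (-3) + 9 + 8 + 1 = 15
σ = (2, 3, 0, 1): (-3) + 30 + 28 + 1 = 56
σ = (2, 3, 1, 0): (-3) + 30 + 10 + 1 = 38
σ = (3, 0, 1, 2): (-4) + (-9) + 10 + (-8) = -11
σ = (3, 0, 2, 1): (-4) + (-9) + (-7) + 1 = -19
σ = (3, 1, 0, 2): (-4) + 9 + 28 + (-8) = 25
σ = (3, 1, 2, 0): (-4) + 9 + (-7) + 1 = -1
σ = (3, 2, 0, 1): (-4) + 8 + 28 + 1 = 33
σ = (3, 2, 1, 0): (-4) + 8 + 10 + 1 = 15
Optimal value attained by: σ = (1, 0, 2, 3).
Answer: det⊕(A) = -21; verdict: NONSINGULAR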